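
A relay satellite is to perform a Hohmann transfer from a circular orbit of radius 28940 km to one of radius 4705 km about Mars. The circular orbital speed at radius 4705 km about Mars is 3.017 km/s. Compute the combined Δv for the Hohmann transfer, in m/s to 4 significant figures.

Δv = 1513 m/s

From the circular-orbit relation v² = μ/r at r = 4705 km: μ = v²r = (3.017)² × 4705 = 42826.3 km³/s².
Semi-major axis of the transfer orbit: a_t = (28940 + 4705)/2 = 16822.5 km.
Circular speed at r₁: v₁ = √(μ/r₁) = √(42826.3/28940) = 1.21648 km/s.
On the transfer ellipse at r₁, v² = μ(2/r − 1/a) gives v_a = √[μ(2/r₁ − 1/a_t)] = 0.643340 km/s.
First burn Δv₁ = |v_a − v₁| = 0.5731 km/s.
At r₂, v₂ = √(μ/r₂) = 3.0170 km/s.
Transfer-orbit speed at r₂: v_p = √[μ(2/r₂ − 1/a_t)] = 3.9571 km/s.
Second burn Δv₂ = |v₂ − v_p| = 0.9401 km/s.
Δv = Δv₁ + Δv₂ = 0.5731 + 0.9401 = 1.513 km/s.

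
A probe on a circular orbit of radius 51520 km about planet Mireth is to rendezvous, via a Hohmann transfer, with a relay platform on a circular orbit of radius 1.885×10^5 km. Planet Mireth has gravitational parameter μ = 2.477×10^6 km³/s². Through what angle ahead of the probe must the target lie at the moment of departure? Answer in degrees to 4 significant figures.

Semi-major axis of the transfer orbit: a_t = (51520 + 1.885×10^5)/2 = 1.2001×10^5 km.
The half-period of the transfer ellipse is t = π√(a_t³/μ) = 82990 s.
Target angular speed ω₂ = √(μ/r₂³) = 1.923×10^-5 rad/s.
Angle swept by the target during transfer: ω₂·t = 1.596 rad = 91.44°.
The probe traverses 180° on the transfer ellipse, so the target must lead by 180° − 91.44° = 88.56°.

φ = 88.56°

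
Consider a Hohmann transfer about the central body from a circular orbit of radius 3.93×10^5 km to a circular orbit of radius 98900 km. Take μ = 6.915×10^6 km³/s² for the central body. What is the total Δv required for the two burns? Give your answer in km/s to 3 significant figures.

Transfer-ellipse semi-major axis a_t = (r₁ + r₂)/2 = (3.930×10^5 + 98900)/2 = 2.4595×10^5 km.
At r₁ the circular-orbit speed is v₁ = √(μ/r₁) = 4.195 km/s.
Transfer-orbit speed at r₁ (vis-viva equation): v_a = √[μ(2/r₁ − 1/a_t)] = 2.660 km/s.
First burn Δv₁ = |v_a − v₁| = 1.535 km/s.
Circular speed at r₂: v₂ = √(μ/r₂) = 8.362 km/s.
Transfer-orbit speed at r₂: v_p = √[μ(2/r₂ − 1/a_t)] = 10.57 km/s.
Second burn Δv₂ = |v₂ − v_p| = 2.208 km/s.
Total Δv = Δv₁ + Δv₂ = 3.743 km/s.

Δv = 3.74 km/s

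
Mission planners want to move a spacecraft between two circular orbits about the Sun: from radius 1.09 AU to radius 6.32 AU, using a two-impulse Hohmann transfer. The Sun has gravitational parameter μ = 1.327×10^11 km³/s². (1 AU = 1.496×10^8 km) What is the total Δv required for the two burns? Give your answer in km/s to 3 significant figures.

Δv = 14.2 km/s

In km: r₁ = 1.09 × 1.496×10^8 = 1.63064×10^8 km; r₂ = 6.32 × 1.496×10^8 = 9.45472×10^8 km.
The Hohmann ellipse has a_t = (r₁ + r₂)/2 = 5.54268×10^8 km.
Circular speed at r₁: v₁ = √(μ/r₁) = √(1.327×10^11/1.63064×10^8) = 28.527 km/s.
Transfer-orbit speed at r₁ (vis-viva): v_p = √[μ(2/r₁ − 1/a_t)] = 37.258 km/s.
First burn Δv₁ = |v_p − v₁| = 8.731 km/s.
At r₂, v₂ = √(μ/r₂) = 11.847 km/s.
Transfer-orbit speed at r₂: v_a = √[μ(2/r₂ − 1/a_t)] = 6.4258 km/s.
Second burn Δv₂ = |v₂ − v_a| = 5.421 km/s.
Total Δv = Δv₁ + Δv₂ = 14.15 km/s.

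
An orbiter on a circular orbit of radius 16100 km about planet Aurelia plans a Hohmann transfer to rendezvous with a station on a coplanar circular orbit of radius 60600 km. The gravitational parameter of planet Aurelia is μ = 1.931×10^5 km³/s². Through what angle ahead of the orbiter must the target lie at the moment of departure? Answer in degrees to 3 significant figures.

The Hohmann ellipse has a_t = (r₁ + r₂)/2 = 38350 km.
Transfer time t = π√(a_t³/μ) = 53692 s.
Target angular speed ω₂ = √(μ/r₂³) = 2.9457×10^-5 rad/s.
Angle swept by the target during transfer: ω₂·t = 1.5816 rad = 90.62°.
The orbiter traverses 180° on the transfer ellipse, so the target must lead by 180° − 90.62° = 89.4°.

φ = 89.4°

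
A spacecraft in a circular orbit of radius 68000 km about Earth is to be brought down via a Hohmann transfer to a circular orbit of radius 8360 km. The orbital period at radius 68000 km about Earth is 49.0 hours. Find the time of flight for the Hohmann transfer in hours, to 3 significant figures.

t = 10.3 hours

From Kepler's third law T² = 4π²r³/μ at r = 68000 km, T = 49.0 hours = 49.0 × 3600 s = 1.764×10^5 s: μ = 4π²r³/T² = 3.98923×10^5 km³/s².
Transfer-ellipse semi-major axis a_t = (r₁ + r₂)/2 = (68000 + 8360)/2 = 38180 km.
Transfer time t = π√(a_t³/μ) = π√((38180)³ / 3.98923×10^5) = 37110 s.
Converting: 37110 s ÷ 3600 s/hour = 10.3 hours.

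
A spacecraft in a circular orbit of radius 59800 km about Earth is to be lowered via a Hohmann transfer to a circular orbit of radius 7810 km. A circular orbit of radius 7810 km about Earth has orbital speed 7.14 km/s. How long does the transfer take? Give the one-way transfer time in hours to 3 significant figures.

From the circular-orbit relation v² = μ/r at r = 7810 km: μ = v²r = (7.14)² × 7810 = 3.98151×10^5 km³/s².
Semi-major axis of the transfer orbit: a_t = (59800 + 7810)/2 = 33805 km.
Transfer time t = π√(a_t³/μ) = π√((33805)³ / 3.98151×10^5) = 30950 s.
Converting: 30950 s ÷ 3600 s/hour = 8.60 hours.

t = 8.60 hours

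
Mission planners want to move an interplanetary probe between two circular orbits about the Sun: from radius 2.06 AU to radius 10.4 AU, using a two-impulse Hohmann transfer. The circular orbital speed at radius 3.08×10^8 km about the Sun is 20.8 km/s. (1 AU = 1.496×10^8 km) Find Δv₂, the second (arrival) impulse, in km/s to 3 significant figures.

Δv₂ = 3.93 km/s

From the circular-orbit relation v² = μ/r at r = 3.08×10^8 km: μ = v²r = (20.8)² × 3.08×10^8 = 1.33253×10^11 km³/s².
In km: r₁ = 2.06 × 1.496×10^8 = 3.08176×10^8 km; r₂ = 10.4 × 1.496×10^8 = 1.55584×10^9 km.
Transfer-ellipse semi-major axis a_t = (r₁ + r₂)/2 = (3.08176×10^8 + 1.55584×10^9)/2 = 9.32008×10^8 km.
Circular speed at r = 1.55584×10^9 km: v_c = √(μ/r) = 9.255 km/s.
Vis-viva on the transfer ellipse at r = 1.55584×10^9 km gives v_t = √[μ(2/r − 1/a_t)] = 5.322 km/s.
Δv₂ = |v_t − v_c| = |5.322 − 9.255| = 3.933 km/s.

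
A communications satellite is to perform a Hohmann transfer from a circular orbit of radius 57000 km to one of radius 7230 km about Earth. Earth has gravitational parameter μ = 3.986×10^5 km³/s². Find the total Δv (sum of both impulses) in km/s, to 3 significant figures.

The Hohmann ellipse has a_t = (r₁ + r₂)/2 = 32115 km.
Circular speed at r₁: v₁ = √(μ/r₁) = √(3.986×10^5/57000) = 2.6444 km/s.
On the transfer ellipse at r₁, v² = μ(2/r − 1/a) gives v_a = √[μ(2/r₁ − 1/a_t)] = 1.2547 km/s.
First burn Δv₁ = |v_a − v₁| = 1.390 km/s.
At r₂, v₂ = √(μ/r₂) = 7.425 km/s.
Transfer-orbit speed at r₂: v_p = √[μ(2/r₂ − 1/a_t)] = 9.892 km/s.
Second burn Δv₂ = |v₂ − v_p| = 2.467 km/s.
Total Δv = Δv₁ + Δv₂ = 3.857 km/s.

Δv = 3.86 km/s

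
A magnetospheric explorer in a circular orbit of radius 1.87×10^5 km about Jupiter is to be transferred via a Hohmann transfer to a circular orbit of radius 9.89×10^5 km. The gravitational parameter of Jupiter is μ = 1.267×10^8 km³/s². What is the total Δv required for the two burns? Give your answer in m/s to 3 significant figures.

Δv = 12700 m/s

The Hohmann ellipse has a_t = (r₁ + r₂)/2 = 5.880×10^5 km.
Circular speed at r₁: v₁ = √(μ/r₁) = √(1.267×10^8/1.870×10^5) = 26.030 km/s.
On the transfer ellipse at r₁, v² = μ(2/r − 1/a) gives v_p = √[μ(2/r₁ − 1/a_t)] = 33.758 km/s.
First burn Δv₁ = |v_p − v₁| = 7.728 km/s.
At r₂, v₂ = √(μ/r₂) = 11.319 km/s.
Transfer-orbit speed at r₂: v_a = √[μ(2/r₂ − 1/a_t)] = 6.3830 km/s.
Second burn Δv₂ = |v₂ − v_a| = 4.936 km/s.
Δv = Δv₁ + Δv₂ = 7.728 + 4.936 = 12.66 km/s.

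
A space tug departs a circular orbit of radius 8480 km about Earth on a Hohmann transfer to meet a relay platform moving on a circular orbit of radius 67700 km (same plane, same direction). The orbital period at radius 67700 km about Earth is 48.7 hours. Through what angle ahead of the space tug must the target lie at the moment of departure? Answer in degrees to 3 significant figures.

φ = 104°

From Kepler's third law T² = 4π²r³/μ at r = 67700 km, T = 48.7 hours = 48.7 × 3600 s = 1.7532×10^5 s: μ = 4π²r³/T² = 3.98532×10^5 km³/s².
Semi-major axis of the transfer orbit: a_t = (8480 + 67700)/2 = 38090 km.
Transfer time t = π√(a_t³/μ) = 36994 s.
Target angular speed ω₂ = √(μ/r₂³) = 3.5838×10^-5 rad/s.
Angle swept by the target during transfer: ω₂·t = 1.3258 rad = 75.96°.
The space tug traverses 180° on the transfer ellipse, so the target must lead by 180° − 75.96° = 104°.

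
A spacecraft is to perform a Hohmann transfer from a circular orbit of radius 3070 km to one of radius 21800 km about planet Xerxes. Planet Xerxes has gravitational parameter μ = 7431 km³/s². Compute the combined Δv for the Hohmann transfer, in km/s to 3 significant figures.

Δv = 0.798 km/s

The Hohmann ellipse has a_t = (r₁ + r₂)/2 = 12435 km.
Circular speed at r₁: v₁ = √(μ/r₁) = √(7431/3070) = 1.5558 km/s.
On the transfer ellipse at r₁, v² = μ(2/r − 1/a) gives v_p = √[μ(2/r₁ − 1/a_t)] = 2.0600 km/s.
First burn Δv₁ = |v_p − v₁| = 0.5042 km/s.
Circular speed at r₂: v₂ = √(μ/r₂) = 0.5838 km/s.
Transfer-orbit speed at r₂: v_a = √[μ(2/r₂ − 1/a_t)] = 0.2901 km/s.
Second burn Δv₂ = |v₂ − v_a| = 0.2937 km/s.
Δv = Δv₁ + Δv₂ = 0.5042 + 0.2937 = 0.7979 km/s.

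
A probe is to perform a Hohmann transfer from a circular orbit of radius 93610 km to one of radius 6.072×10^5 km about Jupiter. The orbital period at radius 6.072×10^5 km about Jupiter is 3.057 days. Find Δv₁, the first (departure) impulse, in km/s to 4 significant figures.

Δv₁ = 11.64 km/s

From Kepler's third law T² = 4π²r³/μ at r = 6.072×10^5 km, T = 3.057 days = 3.057 × 86400 s = 2.641248×10^5 s: μ = 4π²r³/T² = 1.26688×10^8 km³/s².
Semi-major axis of the transfer orbit: a_t = (93610 + 6.072×10^5)/2 = 3.50405×10^5 km.
Circular speed at r = 93610 km: v_c = √(μ/r) = 36.79 km/s.
Transfer-orbit speed at the same r (vis-viva, a = a_t): v_t = √[μ(2/r − 1/a_t)] = 48.43 km/s.
Δv₁ = |v_t − v_c| = |48.43 − 36.79| = 11.64 km/s.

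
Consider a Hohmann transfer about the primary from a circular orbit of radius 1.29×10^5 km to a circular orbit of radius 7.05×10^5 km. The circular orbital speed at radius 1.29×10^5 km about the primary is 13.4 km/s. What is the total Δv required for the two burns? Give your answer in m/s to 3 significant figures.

From the circular-orbit relation v² = μ/r at r = 1.29×10^5 km: μ = v²r = (13.4)² × 1.29×10^5 = 2.31632×10^7 km³/s².
The Hohmann ellipse has a_t = (r₁ + r₂)/2 = 4.170×10^5 km.
Circular speed at r₁: v₁ = √(μ/r₁) = √(2.31632×10^7/1.290×10^5) = 13.400 km/s.
Transfer-orbit speed at r₁ (vis-viva equation): v_p = √[μ(2/r₁ − 1/a_t)] = 17.423 km/s.
First burn Δv₁ = |v_p − v₁| = 4.023 km/s.
Circular speed at r₂: v₂ = √(μ/r₂) = 5.732 km/s.
Transfer-orbit speed at r₂: v_a = √[μ(2/r₂ − 1/a_t)] = 3.188 km/s.
Second burn Δv₂ = |v₂ − v_a| = 2.544 km/s.
Δv = Δv₁ + Δv₂ = 4.023 + 2.544 = 6.567 km/s.

Δv = 6570 m/s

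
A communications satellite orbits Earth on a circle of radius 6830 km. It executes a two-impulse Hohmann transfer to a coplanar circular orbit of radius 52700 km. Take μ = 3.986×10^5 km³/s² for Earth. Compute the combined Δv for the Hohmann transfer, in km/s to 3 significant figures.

The Hohmann ellipse has a_t = (r₁ + r₂)/2 = 29765 km.
At r₁ the circular-orbit speed is v₁ = √(μ/r₁) = 7.6393832 km/s.
Transfer-orbit speed at r₁ (vis-viva): v_p = √[μ(2/r₁ − 1/a_t)] = 10.165077 km/s.
First burn Δv₁ = |v_p − v₁| = 2.52569 km/s.
Circular speed at r₂: v₂ = √(μ/r₂) = 2.75019 km/s.
Transfer-orbit speed at r₂: v_a = √[μ(2/r₂ − 1/a_t)] = 1.31741 km/s.
Second burn Δv₂ = |v₂ − v_a| = 1.43278 km/s.
Total Δv = Δv₁ + Δv₂ = 3.958 km/s.

Δv = 3.96 km/s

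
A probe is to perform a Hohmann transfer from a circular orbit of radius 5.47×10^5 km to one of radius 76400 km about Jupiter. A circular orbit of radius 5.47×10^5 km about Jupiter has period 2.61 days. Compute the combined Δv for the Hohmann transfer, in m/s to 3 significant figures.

Δv = 20900 m/s

From Kepler's third law T² = 4π²r³/μ at r = 5.47×10^5 km, T = 2.61 days = 2.61 × 86400 s = 2.25504×10^5 s: μ = 4π²r³/T² = 1.27061×10^8 km³/s².
The Hohmann ellipse has a_t = (r₁ + r₂)/2 = 3.117×10^5 km.
Circular speed at r₁: v₁ = √(μ/r₁) = √(1.27061×10^8/5.470×10^5) = 15.241 km/s.
Transfer-orbit speed at r₁ (vis-viva equation): v_a = √[μ(2/r₁ − 1/a_t)] = 7.5456 km/s.
First burn Δv₁ = |v_a − v₁| = 7.6954 km/s.
Circular speed at r₂: v₂ = √(μ/r₂) = 40.781 km/s.
Transfer-orbit speed at r₂: v_p = √[μ(2/r₂ − 1/a_t)] = 54.024 km/s.
Second burn Δv₂ = |v₂ − v_p| = 13.243 km/s.
Total Δv = Δv₁ + Δv₂ = 20.94 km/s.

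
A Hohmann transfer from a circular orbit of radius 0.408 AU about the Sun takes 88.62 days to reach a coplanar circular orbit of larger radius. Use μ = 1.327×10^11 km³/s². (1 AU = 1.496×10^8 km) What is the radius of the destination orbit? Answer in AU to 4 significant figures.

In km: r₁ = 0.408 × 1.496×10^8 = 6.10368×10^7 km.
Transfer time t = 88.62 days = 7.656768×10^6 s, and t = π√(a_t³/μ).
So a_t = (μ t²/π²)^(1/3) = (1.327×10^11 × (7.656768×10^6)² / π²)^(1/3) = 9.2375×10^7 km.
Since a_t = (r₁ + r₂)/2, r₂ = 2a_t − r₁ = 2×9.2375×10^7 − 6.10368×10^7 = 1.237132×10^8 km.
In AU: r₂ = 1.237132×10^8 / 1.496×10^8 = 0.8270 AU.

r₂ = 0.8270 AU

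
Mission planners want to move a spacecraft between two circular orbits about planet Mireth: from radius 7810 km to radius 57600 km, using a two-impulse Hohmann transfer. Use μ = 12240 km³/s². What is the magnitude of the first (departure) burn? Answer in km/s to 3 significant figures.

Δv₁ = 0.409 km/s

The Hohmann ellipse has a_t = (r₁ + r₂)/2 = 32705 km.
On the circular orbit at r = 7810 km, v_c = √(μ/r) = 1.2519 km/s.
Transfer-orbit speed at the same r (vis-viva, a = a_t): v_t = √[μ(2/r − 1/a_t)] = 1.6614 km/s.
Δv₁ = |v_t − v_c| = |1.6614 − 1.2519| = 0.4095 km/s.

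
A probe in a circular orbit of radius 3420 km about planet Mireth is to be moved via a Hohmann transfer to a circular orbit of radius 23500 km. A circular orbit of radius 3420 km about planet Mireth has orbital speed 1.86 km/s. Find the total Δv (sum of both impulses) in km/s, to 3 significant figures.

Δv = 0.950 km/s

From the circular-orbit relation v² = μ/r at r = 3420 km: μ = v²r = (1.86)² × 3420 = 11831.8 km³/s².
The Hohmann ellipse has a_t = (r₁ + r₂)/2 = 13460 km.
Circular speed at r₁: v₁ = √(μ/r₁) = √(11831.8/3420) = 1.8600 km/s.
Transfer-orbit speed at r₁ (v² = μ(2/r − 1/a)): v_p = √[μ(2/r₁ − 1/a_t)] = 2.4577 km/s.
First burn Δv₁ = |v_p − v₁| = 0.5977 km/s.
Circular speed at r₂: v₂ = √(μ/r₂) = 0.7096 km/s.
Transfer-orbit speed at r₂: v_a = √[μ(2/r₂ − 1/a_t)] = 0.3577 km/s.
Second burn Δv₂ = |v₂ − v_a| = 0.3519 km/s.
Δv = Δv₁ + Δv₂ = 0.5977 + 0.3519 = 0.9496 km/s.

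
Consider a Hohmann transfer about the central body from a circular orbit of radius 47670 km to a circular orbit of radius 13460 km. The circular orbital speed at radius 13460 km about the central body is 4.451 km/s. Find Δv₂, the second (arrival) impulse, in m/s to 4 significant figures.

Δv₂ = 1108 m/s

From the circular-orbit relation v² = μ/r at r = 13460 km: μ = v²r = (4.451)² × 13460 = 2.66661×10^5 km³/s².
Transfer-ellipse semi-major axis a_t = (r₁ + r₂)/2 = (47670 + 13460)/2 = 30565 km.
Circular speed at r = 13460 km: v_c = √(μ/r) = 4.451 km/s.
Vis-viva on the transfer ellipse at r = 13460 km gives v_t = √[μ(2/r − 1/a_t)] = 5.559 km/s.
Δv₂ = |v_t − v_c| = |5.559 − 4.451| = 1.108 km/s.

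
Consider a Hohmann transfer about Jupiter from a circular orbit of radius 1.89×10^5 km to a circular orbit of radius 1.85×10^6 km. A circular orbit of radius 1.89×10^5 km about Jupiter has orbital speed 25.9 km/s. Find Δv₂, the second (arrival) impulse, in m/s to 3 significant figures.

Δv₂ = 4710 m/s

From the circular-orbit relation v² = μ/r at r = 1.89×10^5 km: μ = v²r = (25.9)² × 1.89×10^5 = 1.26783×10^8 km³/s².
The Hohmann ellipse has a_t = (r₁ + r₂)/2 = 1.0195×10^6 km.
On the circular orbit at r = 1.850×10^6 km, v_c = √(μ/r) = 8.278 km/s.
Vis-viva on the transfer ellipse at r = 1.850×10^6 km gives v_t = √[μ(2/r − 1/a_t)] = 3.564 km/s.
Δv₂ = |v_t − v_c| = |3.564 − 8.278| = 4.714 km/s.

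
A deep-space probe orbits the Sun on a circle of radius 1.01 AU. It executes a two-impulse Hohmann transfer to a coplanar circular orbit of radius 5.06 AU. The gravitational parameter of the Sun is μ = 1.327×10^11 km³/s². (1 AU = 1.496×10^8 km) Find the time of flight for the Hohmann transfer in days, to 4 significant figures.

t = 965.7 days

In km: r₁ = 1.01 × 1.496×10^8 = 1.51096×10^8 km; r₂ = 5.06 × 1.496×10^8 = 7.56976×10^8 km.
Transfer-ellipse semi-major axis a_t = (r₁ + r₂)/2 = (1.51096×10^8 + 7.56976×10^8)/2 = 4.54036×10^8 km.
By Kepler's third law the transfer-orbit period is T = 2π√(a_t³/μ), so t = T/2 = 8.344×10^7 s.
Converting: 8.344×10^7 s ÷ 86400 s/day = 965.7 days.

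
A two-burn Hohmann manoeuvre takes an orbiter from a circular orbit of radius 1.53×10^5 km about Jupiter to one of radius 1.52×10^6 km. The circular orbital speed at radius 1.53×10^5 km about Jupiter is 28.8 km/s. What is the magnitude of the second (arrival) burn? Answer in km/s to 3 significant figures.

Δv₂ = 5.23 km/s

From the circular-orbit relation v² = μ/r at r = 1.53×10^5 km: μ = v²r = (28.8)² × 1.53×10^5 = 1.26904×10^8 km³/s².
Semi-major axis of the transfer orbit: a_t = (1.530×10^5 + 1.520×10^6)/2 = 8.365×10^5 km.
On the circular orbit at r = 1.520×10^6 km, v_c = √(μ/r) = 9.137 km/s.
Transfer-orbit speed at the same r (vis-viva, a = a_t): v_t = √[μ(2/r − 1/a_t)] = 3.908 km/s.
Δv₂ = |v_t − v_c| = |3.908 − 9.137| = 5.229 km/s.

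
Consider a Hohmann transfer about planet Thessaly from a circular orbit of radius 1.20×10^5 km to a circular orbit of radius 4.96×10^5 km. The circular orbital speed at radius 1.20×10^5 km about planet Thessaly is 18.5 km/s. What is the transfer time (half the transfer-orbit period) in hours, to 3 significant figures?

t = 23.3 hours

From the circular-orbit relation v² = μ/r at r = 1.20×10^5 km: μ = v²r = (18.5)² × 1.20×10^5 = 4.10700×10^7 km³/s².
Semi-major axis of the transfer orbit: a_t = (1.200×10^5 + 4.960×10^5)/2 = 3.080×10^5 km.
By Kepler's third law the transfer-orbit period is T = 2π√(a_t³/μ), so t = T/2 = 83790 s.
Converting: 83790 s ÷ 3600 s/hour = 23.3 hours.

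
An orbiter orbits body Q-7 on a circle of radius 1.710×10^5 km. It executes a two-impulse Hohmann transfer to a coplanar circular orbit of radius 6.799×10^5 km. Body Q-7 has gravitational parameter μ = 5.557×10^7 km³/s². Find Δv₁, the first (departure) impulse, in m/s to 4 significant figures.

The Hohmann ellipse has a_t = (r₁ + r₂)/2 = 4.2545×10^5 km.
Circular speed at r = 1.710×10^5 km: v_c = √(μ/r) = 18.027 km/s.
Vis-viva on the transfer ellipse at r = 1.710×10^5 km gives v_t = √[μ(2/r − 1/a_t)] = 22.789 km/s.
Δv₁ = |v_t − v_c| = |22.789 − 18.027| = 4.762 km/s.

Δv₁ = 4762 m/s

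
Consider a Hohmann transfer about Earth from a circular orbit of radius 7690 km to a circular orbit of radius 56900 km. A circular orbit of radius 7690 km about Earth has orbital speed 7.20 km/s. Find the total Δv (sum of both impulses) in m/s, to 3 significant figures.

Δv = 3710 m/s

From the circular-orbit relation v² = μ/r at r = 7690 km: μ = v²r = (7.20)² × 7690 = 3.98650×10^5 km³/s².
Semi-major axis of the transfer orbit: a_t = (7690 + 56900)/2 = 32295 km.
At r₁ the circular-orbit speed is v₁ = √(μ/r₁) = 7.200 km/s.
On the transfer ellipse at r₁, vis-viva equation gives v_p = √[μ(2/r₁ − 1/a_t)] = 9.557 km/s.
First burn Δv₁ = |v_p − v₁| = 2.357 km/s.
Circular speed at r₂: v₂ = √(μ/r₂) = 2.647 km/s.
Transfer-orbit speed at r₂: v_a = √[μ(2/r₂ − 1/a_t)] = 1.292 km/s.
Second burn Δv₂ = |v₂ − v_a| = 1.355 km/s.
Δv = Δv₁ + Δv₂ = 2.357 + 1.355 = 3.712 km/s.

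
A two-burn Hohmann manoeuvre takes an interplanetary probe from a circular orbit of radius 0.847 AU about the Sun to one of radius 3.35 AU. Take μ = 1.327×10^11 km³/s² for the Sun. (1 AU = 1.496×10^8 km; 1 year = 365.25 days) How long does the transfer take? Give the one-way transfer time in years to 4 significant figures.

t = 1.520 years

In km: r₁ = 0.847 × 1.496×10^8 = 1.267112×10^8 km; r₂ = 3.35 × 1.496×10^8 = 5.0116×10^8 km.
Transfer-ellipse semi-major axis a_t = (r₁ + r₂)/2 = (1.267112×10^8 + 5.0116×10^8)/2 = 3.139356×10^8 km.
Transfer time t = π√(a_t³/μ) = π√((3.139356×10^8)³ / 1.327×10^11) = 4.797×10^7 s.
Converting: 4.797×10^7 s ÷ 3.15576×10^7 s/year (365.25 × 86400) = 1.520 years.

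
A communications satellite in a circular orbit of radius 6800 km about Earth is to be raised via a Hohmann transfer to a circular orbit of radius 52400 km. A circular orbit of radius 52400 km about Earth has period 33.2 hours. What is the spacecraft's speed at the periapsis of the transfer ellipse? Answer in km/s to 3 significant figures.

v = 10.2 km/s

From Kepler's third law T² = 4π²r³/μ at r = 52400 km, T = 33.2 hours = 33.2 × 3600 s = 1.1952×10^5 s: μ = 4π²r³/T² = 3.97624×10^5 km³/s².
The Hohmann ellipse has a_t = (r₁ + r₂)/2 = 29600 km.
At periapsis, r = 6800 km.
Applying v² = μ(2/r − 1/a_t): v = 10.17 km/s.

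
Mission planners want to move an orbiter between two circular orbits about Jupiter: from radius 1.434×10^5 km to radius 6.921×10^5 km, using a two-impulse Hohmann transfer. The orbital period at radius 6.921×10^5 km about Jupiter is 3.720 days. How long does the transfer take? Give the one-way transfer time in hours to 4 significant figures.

t = 20.93 hours

From Kepler's third law T² = 4π²r³/μ at r = 6.921×10^5 km, T = 3.720 days = 3.720 × 86400 s = 3.21408×10^5 s: μ = 4π²r³/T² = 1.26693×10^8 km³/s².
The Hohmann ellipse has a_t = (r₁ + r₂)/2 = 4.1775×10^5 km.
Transfer time t = π√(a_t³/μ) = π√((4.1775×10^5)³ / 1.26693×10^8) = 75360 s.
Converting: 75360 s ÷ 3600 s/hour = 20.93 hours.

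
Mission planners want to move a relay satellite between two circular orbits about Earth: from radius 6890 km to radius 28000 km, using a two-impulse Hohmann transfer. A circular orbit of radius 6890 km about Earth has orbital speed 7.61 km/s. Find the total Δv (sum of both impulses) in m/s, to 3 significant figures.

From the circular-orbit relation v² = μ/r at r = 6890 km: μ = v²r = (7.61)² × 6890 = 3.99014×10^5 km³/s².
Transfer-ellipse semi-major axis a_t = (r₁ + r₂)/2 = (6890 + 28000)/2 = 17445 km.
At r₁ the circular-orbit speed is v₁ = √(μ/r₁) = 7.610 km/s.
On the transfer ellipse at r₁, vis-viva equation gives v_p = √[μ(2/r₁ − 1/a_t)] = 9.641 km/s.
First burn Δv₁ = |v_p − v₁| = 2.031 km/s.
Circular speed at r₂: v₂ = √(μ/r₂) = 3.775 km/s.
Transfer-orbit speed at r₂: v_a = √[μ(2/r₂ − 1/a_t)] = 2.372 km/s.
Second burn Δv₂ = |v₂ − v_a| = 1.403 km/s.
Total Δv = Δv₁ + Δv₂ = 3.434 km/s.

Δv = 3430 m/s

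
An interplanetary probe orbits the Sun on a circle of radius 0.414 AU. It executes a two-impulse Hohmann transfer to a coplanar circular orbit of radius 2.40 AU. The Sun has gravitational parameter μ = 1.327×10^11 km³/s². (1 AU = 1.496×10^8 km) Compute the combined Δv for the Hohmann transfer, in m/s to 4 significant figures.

In km: r₁ = 0.414 × 1.496×10^8 = 6.19344×10^7 km; r₂ = 2.40 × 1.496×10^8 = 3.5904×10^8 km.
The Hohmann ellipse has a_t = (r₁ + r₂)/2 = 2.104872×10^8 km.
Circular speed at r₁: v₁ = √(μ/r₁) = √(1.327×10^11/6.19344×10^7) = 46.288 km/s.
Transfer-orbit speed at r₁ (v² = μ(2/r − 1/a)): v_p = √[μ(2/r₁ − 1/a_t)] = 60.454 km/s.
First burn Δv₁ = |v_p − v₁| = 14.166 km/s.
At r₂, v₂ = √(μ/r₂) = 19.2249 km/s.
Transfer-orbit speed at r₂: v_a = √[μ(2/r₂ − 1/a_t)] = 10.4284 km/s.
Second burn Δv₂ = |v₂ − v_a| = 8.7965 km/s.
Total Δv = Δv₁ + Δv₂ = 22.96 km/s.

Δv = 22960 m/s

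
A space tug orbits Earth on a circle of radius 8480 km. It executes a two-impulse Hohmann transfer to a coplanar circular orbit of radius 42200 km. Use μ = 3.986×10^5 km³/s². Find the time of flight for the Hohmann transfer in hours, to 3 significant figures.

Semi-major axis of the transfer orbit: a_t = (8480 + 42200)/2 = 25340 km.
By Kepler's third law the transfer-orbit period is T = 2π√(a_t³/μ), so t = T/2 = 20072 s.
Converting: 20072 s ÷ 3600 s/hour = 5.58 hours.

t = 5.58 hours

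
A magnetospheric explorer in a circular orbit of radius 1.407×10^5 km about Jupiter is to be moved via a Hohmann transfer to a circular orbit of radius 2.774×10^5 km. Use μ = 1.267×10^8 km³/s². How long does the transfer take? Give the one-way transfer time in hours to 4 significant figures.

The Hohmann ellipse has a_t = (r₁ + r₂)/2 = 2.0905×10^5 km.
Transfer time t = π√(a_t³/μ) = π√((2.0905×10^5)³ / 1.267×10^8) = 26677 s.
Converting: 26677 s ÷ 3600 s/hour = 7.410 hours.

t = 7.410 hours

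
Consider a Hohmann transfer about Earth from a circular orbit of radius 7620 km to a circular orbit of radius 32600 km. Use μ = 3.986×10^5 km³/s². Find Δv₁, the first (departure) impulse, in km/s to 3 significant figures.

Transfer-ellipse semi-major axis a_t = (r₁ + r₂)/2 = (7620 + 32600)/2 = 20110 km.
Circular speed at r = 7620 km: v_c = √(μ/r) = 7.233 km/s.
Vis-viva on the transfer ellipse at r = 7620 km gives v_t = √[μ(2/r − 1/a_t)] = 9.209 km/s.
Δv₁ = |v_t − v_c| = |9.209 − 7.233| = 1.976 km/s.

Δv₁ = 1.98 km/s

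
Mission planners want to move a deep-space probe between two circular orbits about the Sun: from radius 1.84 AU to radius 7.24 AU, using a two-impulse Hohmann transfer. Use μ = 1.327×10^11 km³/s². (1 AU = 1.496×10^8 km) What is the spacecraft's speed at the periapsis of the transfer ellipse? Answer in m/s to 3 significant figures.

In km: r₁ = 1.84 × 1.496×10^8 = 2.75264×10^8 km; r₂ = 7.24 × 1.496×10^8 = 1.083104×10^9 km.
Transfer-ellipse semi-major axis a_t = (r₁ + r₂)/2 = (2.75264×10^8 + 1.083104×10^9)/2 = 6.79184×10^8 km.
The periapsis of the transfer ellipse is at r = 2.75264×10^8 km.
Applying v² = μ(2/r − 1/a_t): v = 27.73 km/s.

v = 27700 m/s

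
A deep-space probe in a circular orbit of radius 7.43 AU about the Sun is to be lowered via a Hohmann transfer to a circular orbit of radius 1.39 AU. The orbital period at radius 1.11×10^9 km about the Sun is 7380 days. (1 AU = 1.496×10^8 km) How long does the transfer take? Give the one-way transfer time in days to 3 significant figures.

t = 1690 days

From Kepler's third law T² = 4π²r³/μ at r = 1.11×10^9 km, T = 7380 days = 7380 × 86400 s = 6.37632×10^8 s: μ = 4π²r³/T² = 1.32797×10^11 km³/s².
In km: r₁ = 7.43 × 1.496×10^8 = 1.111528×10^9 km; r₂ = 1.39 × 1.496×10^8 = 2.07944×10^8 km.
Transfer-ellipse semi-major axis a_t = (r₁ + r₂)/2 = (1.111528×10^9 + 2.07944×10^8)/2 = 6.59736×10^8 km.
By Kepler's third law the transfer-orbit period is T = 2π√(a_t³/μ), so t = T/2 = 1.461×10^8 s.
Converting: 1.461×10^8 s ÷ 86400 s/day = 1690 days.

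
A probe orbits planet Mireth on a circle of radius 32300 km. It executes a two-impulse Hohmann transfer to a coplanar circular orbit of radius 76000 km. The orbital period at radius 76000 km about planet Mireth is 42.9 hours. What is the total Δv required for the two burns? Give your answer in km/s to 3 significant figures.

Δv = 1.58 km/s

From Kepler's third law T² = 4π²r³/μ at r = 76000 km, T = 42.9 hours = 42.9 × 3600 s = 1.5444×10^5 s: μ = 4π²r³/T² = 7.26576×10^5 km³/s².
Transfer-ellipse semi-major axis a_t = (r₁ + r₂)/2 = (32300 + 76000)/2 = 54150 km.
At r₁ the circular-orbit speed is v₁ = √(μ/r₁) = 4.743 km/s.
On the transfer ellipse at r₁, v² = μ(2/r − 1/a) gives v_p = √[μ(2/r₁ − 1/a_t)] = 5.619 km/s.
First burn Δv₁ = |v_p − v₁| = 0.8760 km/s.
At r₂, v₂ = √(μ/r₂) = 3.092 km/s.
Transfer-orbit speed at r₂: v_a = √[μ(2/r₂ − 1/a_t)] = 2.388 km/s.
Second burn Δv₂ = |v₂ − v_a| = 0.7040 km/s.
Δv = Δv₁ + Δv₂ = 0.8760 + 0.7040 = 1.580 km/s.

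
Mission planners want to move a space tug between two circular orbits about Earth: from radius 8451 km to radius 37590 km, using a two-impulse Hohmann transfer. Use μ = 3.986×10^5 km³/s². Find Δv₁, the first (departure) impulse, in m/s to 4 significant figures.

Δv₁ = 1908 m/s

Transfer-ellipse semi-major axis a_t = (r₁ + r₂)/2 = (8451 + 37590)/2 = 23020.5 km.
On the circular orbit at r = 8451 km, v_c = √(μ/r) = 6.868 km/s.
Vis-viva on the transfer ellipse at r = 8451 km gives v_t = √[μ(2/r − 1/a_t)] = 8.776 km/s.
Δv₁ = |v_t − v_c| = |8.776 − 6.868| = 1.908 km/s.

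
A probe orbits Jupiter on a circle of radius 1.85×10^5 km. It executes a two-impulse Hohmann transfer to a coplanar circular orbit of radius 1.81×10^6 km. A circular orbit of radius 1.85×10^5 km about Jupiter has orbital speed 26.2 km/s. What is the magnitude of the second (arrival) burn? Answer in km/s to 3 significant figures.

Δv₂ = 4.77 km/s

From the circular-orbit relation v² = μ/r at r = 1.85×10^5 km: μ = v²r = (26.2)² × 1.85×10^5 = 1.26991×10^8 km³/s².
Semi-major axis of the transfer orbit: a_t = (1.850×10^5 + 1.810×10^6)/2 = 9.975×10^5 km.
On the circular orbit at r = 1.810×10^6 km, v_c = √(μ/r) = 8.376 km/s.
Transfer-orbit speed at the same r (vis-viva, a = a_t): v_t = √[μ(2/r − 1/a_t)] = 3.607 km/s.
Δv₂ = |v_t − v_c| = |3.607 − 8.376| = 4.769 km/s.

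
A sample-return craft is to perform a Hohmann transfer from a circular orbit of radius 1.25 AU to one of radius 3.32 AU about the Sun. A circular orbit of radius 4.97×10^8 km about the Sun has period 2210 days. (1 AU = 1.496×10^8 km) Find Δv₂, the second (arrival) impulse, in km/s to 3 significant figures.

From Kepler's third law T² = 4π²r³/μ at r = 4.97×10^8 km, T = 2210 days = 2210 × 86400 s = 1.90944×10^8 s: μ = 4π²r³/T² = 1.32928×10^11 km³/s².
In km: r₁ = 1.25 × 1.496×10^8 = 1.870×10^8 km; r₂ = 3.32 × 1.496×10^8 = 4.96672×10^8 km.
The Hohmann ellipse has a_t = (r₁ + r₂)/2 = 3.41836×10^8 km.
Circular speed at r = 4.96672×10^8 km: v_c = √(μ/r) = 16.36 km/s.
Transfer-orbit speed at the same r (vis-viva, a = a_t): v_t = √[μ(2/r − 1/a_t)] = 12.10 km/s.
Δv₂ = |v_t − v_c| = |12.10 − 16.36| = 4.260 km/s.

Δv₂ = 4.26 km/s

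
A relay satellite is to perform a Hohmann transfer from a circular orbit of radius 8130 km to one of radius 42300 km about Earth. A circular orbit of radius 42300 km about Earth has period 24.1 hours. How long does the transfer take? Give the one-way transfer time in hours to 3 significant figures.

From Kepler's third law T² = 4π²r³/μ at r = 42300 km, T = 24.1 hours = 24.1 × 3600 s = 86760 s: μ = 4π²r³/T² = 3.96955×10^5 km³/s².
Semi-major axis of the transfer orbit: a_t = (8130 + 42300)/2 = 25215 km.
Transfer time t = π√(a_t³/μ) = π√((25215)³ / 3.96955×10^5) = 19965 s.
Converting: 19965 s ÷ 3600 s/hour = 5.55 hours.

t = 5.55 hours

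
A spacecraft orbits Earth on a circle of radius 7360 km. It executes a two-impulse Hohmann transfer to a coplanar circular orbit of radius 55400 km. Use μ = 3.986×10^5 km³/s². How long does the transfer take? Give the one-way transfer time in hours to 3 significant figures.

t = 7.68 hours

The Hohmann ellipse has a_t = (r₁ + r₂)/2 = 31380 km.
By Kepler's third law the transfer-orbit period is T = 2π√(a_t³/μ), so t = T/2 = 27660 s.
Converting: 27660 s ÷ 3600 s/hour = 7.68 hours.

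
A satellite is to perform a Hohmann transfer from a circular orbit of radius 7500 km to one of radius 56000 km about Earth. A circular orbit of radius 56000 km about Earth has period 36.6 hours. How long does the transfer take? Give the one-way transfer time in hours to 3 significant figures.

From Kepler's third law T² = 4π²r³/μ at r = 56000 km, T = 36.6 hours = 36.6 × 3600 s = 1.3176×10^5 s: μ = 4π²r³/T² = 3.99353×10^5 km³/s².
Transfer-ellipse semi-major axis a_t = (r₁ + r₂)/2 = (7500 + 56000)/2 = 31750 km.
Half the transfer-orbit period gives t = π√(a_t³/μ) = 28120 s.
Converting: 28120 s ÷ 3600 s/hour = 7.81 hours.

t = 7.81 hours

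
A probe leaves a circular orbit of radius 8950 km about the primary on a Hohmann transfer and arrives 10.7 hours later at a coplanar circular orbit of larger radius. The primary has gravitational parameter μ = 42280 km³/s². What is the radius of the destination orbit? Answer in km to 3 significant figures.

Transfer time t = 10.7 hours = 38520 s, and t = π√(a_t³/μ).
So a_t = (μ t²/π²)^(1/3) = (42280 × (38520)² / π²)^(1/3) = 18524 km.
Since a_t = (r₁ + r₂)/2, r₂ = 2a_t − r₁ = 2×18524 − 8950 = 28098 km.

r₂ = 28100 km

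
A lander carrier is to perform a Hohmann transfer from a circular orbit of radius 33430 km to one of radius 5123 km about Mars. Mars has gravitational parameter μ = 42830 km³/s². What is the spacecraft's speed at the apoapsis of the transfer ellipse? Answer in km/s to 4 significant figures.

The Hohmann ellipse has a_t = (r₁ + r₂)/2 = 19276.5 km.
At apoapsis, r = 33430 km.
Applying v² = μ(2/r − 1/a_t): v = 0.5835 km/s.

v = 0.5835 km/s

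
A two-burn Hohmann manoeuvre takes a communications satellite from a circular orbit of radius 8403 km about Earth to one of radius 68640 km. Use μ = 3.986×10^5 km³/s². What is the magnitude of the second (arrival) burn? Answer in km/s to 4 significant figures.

Δv₂ = 1.284 km/s

The Hohmann ellipse has a_t = (r₁ + r₂)/2 = 38521.5 km.
On the circular orbit at r = 68640 km, v_c = √(μ/r) = 2.410 km/s.
Transfer-orbit speed at the same r (vis-viva, a = a_t): v_t = √[μ(2/r − 1/a_t)] = 1.126 km/s.
Δv₂ = |v_t − v_c| = |1.126 − 2.410| = 1.284 km/s.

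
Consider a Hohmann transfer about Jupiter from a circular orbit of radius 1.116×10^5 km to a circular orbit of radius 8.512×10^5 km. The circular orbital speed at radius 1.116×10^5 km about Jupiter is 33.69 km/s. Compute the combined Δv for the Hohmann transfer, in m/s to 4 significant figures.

From the circular-orbit relation v² = μ/r at r = 1.116×10^5 km: μ = v²r = (33.69)² × 1.116×10^5 = 1.26668×10^8 km³/s².
The Hohmann ellipse has a_t = (r₁ + r₂)/2 = 4.814×10^5 km.
Circular speed at r₁: v₁ = √(μ/r₁) = √(1.26668×10^8/1.116×10^5) = 33.690 km/s.
On the transfer ellipse at r₁, vis-viva gives v_p = √[μ(2/r₁ − 1/a_t)] = 44.799 km/s.
First burn Δv₁ = |v_p − v₁| = 11.109 km/s.
Circular speed at r₂: v₂ = √(μ/r₂) = 12.1988 km/s.
Transfer-orbit speed at r₂: v_a = √[μ(2/r₂ − 1/a_t)] = 5.87349 km/s.
Second burn Δv₂ = |v₂ − v_a| = 6.3253 km/s.
Δv = Δv₁ + Δv₂ = 11.109 + 6.3253 = 17.43 km/s.

Δv = 17430 m/s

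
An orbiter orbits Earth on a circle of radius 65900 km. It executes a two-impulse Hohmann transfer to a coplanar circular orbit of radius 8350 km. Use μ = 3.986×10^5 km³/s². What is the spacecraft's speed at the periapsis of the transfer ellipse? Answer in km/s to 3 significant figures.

v = 9.21 km/s

The Hohmann ellipse has a_t = (r₁ + r₂)/2 = 37125 km.
At periapsis, r = 8350 km.
Vis-viva: v = √[μ(2/r − 1/a_t)] = √[3.986×10^5 × (2/8350 − 1/37125)] = 9.205 km/s.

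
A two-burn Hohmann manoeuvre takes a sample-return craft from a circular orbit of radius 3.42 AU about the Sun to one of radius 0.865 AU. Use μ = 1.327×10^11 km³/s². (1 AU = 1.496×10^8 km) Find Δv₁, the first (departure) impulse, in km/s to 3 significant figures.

Δv₁ = 5.87 km/s

In km: r₁ = 3.42 × 1.496×10^8 = 5.11632×10^8 km; r₂ = 0.865 × 1.496×10^8 = 1.29404×10^8 km.
Transfer-ellipse semi-major axis a_t = (r₁ + r₂)/2 = (5.11632×10^8 + 1.29404×10^8)/2 = 3.20518×10^8 km.
On the circular orbit at r = 5.11632×10^8 km, v_c = √(μ/r) = 16.105 km/s.
Transfer-orbit speed at the same r (vis-viva, a = a_t): v_t = √[μ(2/r − 1/a_t)] = 10.233 km/s.
Δv₁ = |v_t − v_c| = |10.233 − 16.105| = 5.872 km/s.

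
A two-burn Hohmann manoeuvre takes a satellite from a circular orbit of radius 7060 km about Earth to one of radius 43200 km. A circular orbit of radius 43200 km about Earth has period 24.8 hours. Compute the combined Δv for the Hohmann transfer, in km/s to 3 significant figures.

From Kepler's third law T² = 4π²r³/μ at r = 43200 km, T = 24.8 hours = 24.8 × 3600 s = 89280 s: μ = 4π²r³/T² = 3.99303×10^5 km³/s².
Transfer-ellipse semi-major axis a_t = (r₁ + r₂)/2 = (7060 + 43200)/2 = 25130 km.
At r₁ the circular-orbit speed is v₁ = √(μ/r₁) = 7.5205 km/s.
On the transfer ellipse at r₁, vis-viva gives v_p = √[μ(2/r₁ − 1/a_t)] = 9.8604 km/s.
First burn Δv₁ = |v_p − v₁| = 2.340 km/s.
Circular speed at r₂: v₂ = √(μ/r₂) = 3.040 km/s.
Transfer-orbit speed at r₂: v_a = √[μ(2/r₂ − 1/a_t)] = 1.611 km/s.
Second burn Δv₂ = |v₂ − v_a| = 1.429 km/s.
Δv = Δv₁ + Δv₂ = 2.340 + 1.429 = 3.769 km/s.

Δv = 3.77 km/s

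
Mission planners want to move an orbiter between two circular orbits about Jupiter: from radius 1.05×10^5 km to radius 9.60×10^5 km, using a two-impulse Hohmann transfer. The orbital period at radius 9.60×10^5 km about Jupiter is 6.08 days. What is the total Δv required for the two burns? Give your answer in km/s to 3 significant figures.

Δv = 18.3 km/s

From Kepler's third law T² = 4π²r³/μ at r = 9.60×10^5 km, T = 6.08 days = 6.08 × 86400 s = 5.25312×10^5 s: μ = 4π²r³/T² = 1.26572×10^8 km³/s².
Transfer-ellipse semi-major axis a_t = (r₁ + r₂)/2 = (1.050×10^5 + 9.600×10^5)/2 = 5.325×10^5 km.
Circular speed at r₁: v₁ = √(μ/r₁) = √(1.26572×10^8/1.050×10^5) = 34.72 km/s.
Transfer-orbit speed at r₁ (vis-viva equation): v_p = √[μ(2/r₁ − 1/a_t)] = 46.62 km/s.
First burn Δv₁ = |v_p − v₁| = 11.90 km/s.
At r₂, v₂ = √(μ/r₂) = 11.4824 km/s.
Transfer-orbit speed at r₂: v_a = √[μ(2/r₂ − 1/a_t)] = 5.09881 km/s.
Second burn Δv₂ = |v₂ − v_a| = 6.384 km/s.
Total Δv = Δv₁ + Δv₂ = 18.28 km/s.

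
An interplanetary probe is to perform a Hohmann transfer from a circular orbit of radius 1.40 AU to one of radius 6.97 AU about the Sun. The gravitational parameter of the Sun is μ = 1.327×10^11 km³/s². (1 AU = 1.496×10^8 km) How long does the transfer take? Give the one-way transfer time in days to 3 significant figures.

t = 1560 days

In km: r₁ = 1.40 × 1.496×10^8 = 2.0944×10^8 km; r₂ = 6.97 × 1.496×10^8 = 1.042712×10^9 km.
The Hohmann ellipse has a_t = (r₁ + r₂)/2 = 6.26076×10^8 km.
By Kepler's third law the transfer-orbit period is T = 2π√(a_t³/μ), so t = T/2 = 1.351×10^8 s.
Converting: 1.351×10^8 s ÷ 86400 s/day = 1560 days.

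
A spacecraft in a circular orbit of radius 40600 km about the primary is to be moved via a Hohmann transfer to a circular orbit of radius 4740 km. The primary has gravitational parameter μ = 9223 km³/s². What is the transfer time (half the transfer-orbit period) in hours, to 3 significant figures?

t = 31.0 hours

The Hohmann ellipse has a_t = (r₁ + r₂)/2 = 22670 km.
Transfer time t = π√(a_t³/μ) = π√((22670)³ / 9223) = 1.117×10^5 s.
Converting: 1.117×10^5 s ÷ 3600 s/hour = 31.0 hours.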